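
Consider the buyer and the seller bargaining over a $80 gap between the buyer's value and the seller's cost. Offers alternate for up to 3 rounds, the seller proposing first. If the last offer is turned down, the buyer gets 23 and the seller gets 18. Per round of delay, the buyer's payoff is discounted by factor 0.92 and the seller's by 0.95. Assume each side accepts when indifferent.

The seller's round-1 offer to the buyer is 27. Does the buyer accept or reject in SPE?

Round 3 (the seller proposes): the buyer gets 23 if talks fail, so the seller offers 23 and keeps 57.
Round 2 (the buyer proposes): the seller can get 57 next round, worth 0.95 × 57 = 54.15 now, so the buyer offers 54.15, keeping 25.85.
So by rejecting in round 1, the buyer gets 25.85 next round, worth 0.92 × 25.85 = 23.782 now.
Offer 27 ≥ 23.782, so the buyer accepts.

Accept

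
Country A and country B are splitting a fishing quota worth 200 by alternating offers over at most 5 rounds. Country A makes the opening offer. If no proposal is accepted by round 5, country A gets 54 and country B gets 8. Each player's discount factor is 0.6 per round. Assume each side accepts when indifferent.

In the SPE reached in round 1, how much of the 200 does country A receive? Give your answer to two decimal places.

133.68

Round 5 (country A proposes): country B gets 8 if talks fail, so country A offers 8 and keeps 192.
Round 4 (country B proposes): country A can get 192 next round, worth 0.6 × 192 = 115.2 now. Country B offers 115.2 and keeps 200 − 115.2 = 84.8.
Round 3 (country A proposes): country B can get 84.8 next round, worth 0.6 × 84.8 = 50.88 now; country A offers that and keeps 149.12.
Round 2 (country B proposes): country A can get 149.12 next round, worth 0.6 × 149.12 = 89.472 now. Country B offers 89.472 and keeps 200 − 89.472 = 110.528.
Round 1 (country A proposes): country B can get 110.528 next round, worth 0.6 × 110.528 = 66.3168 now; country A offers that and keeps 133.6832.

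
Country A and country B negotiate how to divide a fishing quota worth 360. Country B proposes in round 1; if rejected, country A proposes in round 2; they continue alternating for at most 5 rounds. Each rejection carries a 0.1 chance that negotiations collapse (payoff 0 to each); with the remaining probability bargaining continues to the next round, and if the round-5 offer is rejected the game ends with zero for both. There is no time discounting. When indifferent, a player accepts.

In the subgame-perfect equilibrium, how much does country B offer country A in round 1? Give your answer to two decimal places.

58.64

Round 5 (country B proposes): rejection yields 0 for country A; country B offers 0 and keeps 360.
Round 4 (country A proposes): rejecting gives country B an expected 0.9 × 360 = 324. Country A offers 324 and keeps 360 − 324 = 36.
Round 3 (country B proposes): rejecting gives country A an expected 0.9 × 36 = 32.4; country B offers that and keeps 327.6.
Round 2 (country A proposes): rejecting gives country B an expected 0.9 × 327.6 = 294.84, so country A offers 294.84, keeping 65.16.
Round 1 (country B proposes): rejecting gives country A an expected 0.9 × 65.16 = 58.644; country B offers that and keeps 301.356.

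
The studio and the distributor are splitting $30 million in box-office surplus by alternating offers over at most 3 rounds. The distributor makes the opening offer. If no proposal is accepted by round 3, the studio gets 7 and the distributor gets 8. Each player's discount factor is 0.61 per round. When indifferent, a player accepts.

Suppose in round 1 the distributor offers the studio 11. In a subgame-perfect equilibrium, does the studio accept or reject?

Round 3 (the distributor proposes): the studio gets 7 if talks fail, so the distributor offers 7 and keeps 23.
Round 2 (the studio proposes): the distributor can get 23 next round, worth 0.61 × 23 = 14.03 now, so the studio offers 14.03, keeping 15.97.
So by rejecting in round 1, the studio gets 15.97 next round, worth 0.61 × 15.97 = 9.7417 now.
Offer 11 ≥ 9.7417, so the studio accepts.

Accept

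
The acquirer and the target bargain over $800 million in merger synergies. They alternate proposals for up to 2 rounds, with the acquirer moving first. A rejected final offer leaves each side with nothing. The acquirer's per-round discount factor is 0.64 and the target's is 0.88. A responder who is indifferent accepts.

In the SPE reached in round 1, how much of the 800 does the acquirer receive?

96

By backward induction:
Round 2 (the target proposes): the acquirer will accept anything ≥ 0, so the target offers 0 and keeps 800.
Round 1 (the acquirer proposes): the target can get 800 next round, worth 0.88 × 800 = 704 now, so the acquirer offers 704, keeping 96.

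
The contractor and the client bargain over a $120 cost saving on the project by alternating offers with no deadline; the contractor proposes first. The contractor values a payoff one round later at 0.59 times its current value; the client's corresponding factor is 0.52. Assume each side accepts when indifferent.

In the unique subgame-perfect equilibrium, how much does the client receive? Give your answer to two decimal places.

Let x be the contractor's share when the contractor proposes and y be the client's share when the client proposes.
The client accepts iff offered ≥ 0.52·y, so x = 120 − 0.52y. Symmetrically y = 120 − 0.59x.
Substituting: x = 120 − 0.52(120 − 0.59x), giving x(1 − 0.59·0.52) = 120(1 − 0.52).
So x = 120 × 0.48 / 0.6932 ≈ 83.0929, and the client receives 120 − x ≈ 36.9071.

36.91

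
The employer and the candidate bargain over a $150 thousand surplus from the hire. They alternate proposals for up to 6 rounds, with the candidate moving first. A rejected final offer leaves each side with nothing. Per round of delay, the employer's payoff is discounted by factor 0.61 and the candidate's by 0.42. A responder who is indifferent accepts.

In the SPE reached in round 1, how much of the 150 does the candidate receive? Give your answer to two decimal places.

Round 6 (the employer proposes): the candidate will accept anything ≥ 0, so the employer offers 0 and keeps 150.
Round 5 (the candidate proposes): the employer can get 150 next round, worth 0.61 × 150 = 91.5 now; the candidate offers that and keeps 58.5.
Round 4 (the employer proposes): the candidate can get 58.5 next round, worth 0.42 × 58.5 = 24.57 now. The employer offers 24.57 and keeps 150 − 24.57 = 125.43.
Round 3 (the candidate proposes): the employer can get 125.43 next round, worth 0.61 × 125.43 = 76.5123 now, so the candidate offers 76.5123, keeping 73.4877.
Round 2 (the employer proposes): the candidate can get 73.4877 next round, worth 0.42 × 73.4877 = 30.864834 now; the employer offers that and keeps 119.135166.
Round 1 (the candidate proposes): the employer can get 119.135166 next round, worth 0.61 × 119.135166 = 72.67245126 now; the candidate offers that and keeps 77.32754874.

77.33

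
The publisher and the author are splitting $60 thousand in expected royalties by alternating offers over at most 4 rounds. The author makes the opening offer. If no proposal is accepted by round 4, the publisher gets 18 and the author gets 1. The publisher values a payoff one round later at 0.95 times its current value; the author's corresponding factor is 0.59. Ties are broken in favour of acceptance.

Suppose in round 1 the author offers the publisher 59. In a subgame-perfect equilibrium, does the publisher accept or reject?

Accept

Round 4 (the publisher proposes): the author gets 1 if talks fail, so the publisher offers 1 and keeps 59.
Round 3 (the author proposes): the publisher can get 59 next round, worth 0.95 × 59 = 56.05 now. The author offers 56.05 and keeps 60 − 56.05 = 3.95.
Round 2 (the publisher proposes): the author can get 3.95 next round, worth 0.59 × 3.95 = 2.3305 now. The publisher offers 2.3305 and keeps 60 − 2.3305 = 57.6695.
So by rejecting in round 1, the publisher gets 57.6695 next round, worth 0.95 × 57.6695 = 54.786025 now.
Offer 59 ≥ 54.786025, so the publisher accepts.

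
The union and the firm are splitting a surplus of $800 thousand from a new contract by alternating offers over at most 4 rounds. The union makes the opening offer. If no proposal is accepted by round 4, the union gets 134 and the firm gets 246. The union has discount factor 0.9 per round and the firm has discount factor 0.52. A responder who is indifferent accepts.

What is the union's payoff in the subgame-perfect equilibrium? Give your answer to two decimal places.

Round 4 (the firm proposes): the union gets 134 if talks fail, so the firm offers 134 and keeps 666.
Round 3 (the union proposes): the firm can get 666 next round, worth 0.52 × 666 = 346.32 now. The union offers 346.32 and keeps 800 − 346.32 = 453.68.
Round 2 (the firm proposes): the union can get 453.68 next round, worth 0.9 × 453.68 = 408.312 now; the firm offers that and keeps 391.688.
Round 1 (the union proposes): the firm can get 391.688 next round, worth 0.52 × 391.688 = 203.67776 now, so the union offers 203.67776, keeping 596.32224.

596.32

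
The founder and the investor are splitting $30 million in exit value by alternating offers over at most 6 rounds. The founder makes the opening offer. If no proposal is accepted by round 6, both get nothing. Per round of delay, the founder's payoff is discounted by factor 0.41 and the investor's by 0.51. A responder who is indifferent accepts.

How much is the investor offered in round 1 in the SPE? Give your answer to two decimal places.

Round 6 (the investor proposes): the founder will accept anything ≥ 0, so the investor offers 0 and keeps 30.
Round 5 (the founder proposes): the investor can get 30 next round, worth 0.51 × 30 = 15.3 now, so the founder offers 15.3, keeping 14.7.
Round 4 (the investor proposes): the founder can get 14.7 next round, worth 0.41 × 14.7 = 6.027 now. The investor offers 6.027 and keeps 30 − 6.027 = 23.973.
Round 3 (the founder proposes): the investor can get 23.973 next round, worth 0.51 × 23.973 = 12.22623 now, so the founder offers 12.22623, keeping 17.77377.
Round 2 (the investor proposes): the founder can get 17.77377 next round, worth 0.41 × 17.77377 = 7.2872457 now; the investor offers that and keeps 22.7127543.
Round 1 (the founder proposes): the investor can get 22.7127543 next round, worth 0.51 × 22.7127543 = 11.583504693 now. The founder offers 11.583504693 and keeps 30 − 11.583504693 = 18.416495307.

11.58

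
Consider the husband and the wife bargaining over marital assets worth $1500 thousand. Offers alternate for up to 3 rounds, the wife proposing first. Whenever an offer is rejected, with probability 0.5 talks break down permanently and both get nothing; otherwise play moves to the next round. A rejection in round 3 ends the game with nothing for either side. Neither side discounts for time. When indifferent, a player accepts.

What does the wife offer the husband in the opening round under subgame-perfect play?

375

By backward induction:
Round 3 (the wife proposes): the husband will accept anything ≥ 0, so the wife offers 0 and keeps 1500.
Round 2 (the husband proposes): rejecting gives the wife an expected 0.5 × 1500 = 750, so the husband offers 750, keeping 750.
Round 1 (the wife proposes): rejecting gives the husband an expected 0.5 × 750 = 375; the wife offers that and keeps 1125.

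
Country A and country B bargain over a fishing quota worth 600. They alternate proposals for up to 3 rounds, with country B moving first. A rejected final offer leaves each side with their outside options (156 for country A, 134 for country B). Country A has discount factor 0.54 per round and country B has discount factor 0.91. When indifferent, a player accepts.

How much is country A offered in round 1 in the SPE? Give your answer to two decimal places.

Work backward from the last round.
Round 3 (country B proposes): country A gets 156 if talks fail, so country B offers 156 and keeps 444.
Round 2 (country A proposes): country B can get 444 next round, worth 0.91 × 444 = 404.04 now. Country A offers 404.04 and keeps 600 − 404.04 = 195.96.
Round 1 (country B proposes): country A can get 195.96 next round, worth 0.54 × 195.96 = 105.8184 now. Country B offers 105.8184 and keeps 600 − 105.8184 = 494.1816.

105.82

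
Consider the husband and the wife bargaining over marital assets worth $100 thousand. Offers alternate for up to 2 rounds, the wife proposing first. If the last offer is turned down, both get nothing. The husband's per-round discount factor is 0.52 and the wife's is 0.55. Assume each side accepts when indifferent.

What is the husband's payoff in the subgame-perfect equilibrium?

52

Round 2 (the husband proposes): rejection yields 0 for the wife; the husband offers 0 and keeps 100.
Round 1 (the wife proposes): the husband can get 100 next round, worth 0.52 × 100 = 52 now, so the wife offers 52, keeping 48.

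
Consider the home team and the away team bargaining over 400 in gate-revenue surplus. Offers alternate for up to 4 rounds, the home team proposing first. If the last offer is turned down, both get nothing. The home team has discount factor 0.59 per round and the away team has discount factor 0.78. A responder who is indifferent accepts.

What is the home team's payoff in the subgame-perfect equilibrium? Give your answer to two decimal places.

Round 4 (the away team proposes): the home team will accept anything ≥ 0, so the away team offers 0 and keeps 400.
Round 3 (the home team proposes): the away team can get 400 next round, worth 0.78 × 400 = 312 now; the home team offers that and keeps 88.
Round 2 (the away team proposes): the home team can get 88 next round, worth 0.59 × 88 = 51.92 now, so the away team offers 51.92, keeping 348.08.
Round 1 (the home team proposes): the away team can get 348.08 next round, worth 0.78 × 348.08 = 271.5024 now. The home team offers 271.5024 and keeps 400 − 271.5024 = 128.4976.

128.50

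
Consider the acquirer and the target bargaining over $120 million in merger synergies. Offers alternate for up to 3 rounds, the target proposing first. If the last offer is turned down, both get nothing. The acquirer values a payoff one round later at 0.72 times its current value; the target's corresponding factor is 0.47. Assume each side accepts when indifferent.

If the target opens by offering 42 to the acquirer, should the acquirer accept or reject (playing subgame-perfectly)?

Work out the acquirer's continuation value if the offer is rejected.
Round 3 (the target proposes): rejection yields 0 for the acquirer; the target offers 0 and keeps 120.
Round 2 (the acquirer proposes): the target can get 120 next round, worth 0.47 × 120 = 56.4 now, so the acquirer offers 56.4, keeping 63.6.
So by rejecting in round 1, the acquirer gets 63.6 next round, worth 0.72 × 63.6 = 45.792 now.
Offer 42 < 45.792, so the acquirer rejects.

Reject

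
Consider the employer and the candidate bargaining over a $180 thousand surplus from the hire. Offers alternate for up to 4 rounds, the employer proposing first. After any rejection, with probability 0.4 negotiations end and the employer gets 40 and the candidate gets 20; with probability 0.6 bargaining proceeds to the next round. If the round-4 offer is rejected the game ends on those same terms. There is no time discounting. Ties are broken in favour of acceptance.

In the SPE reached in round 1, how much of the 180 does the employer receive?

105.28

Round 4 (the candidate proposes): the employer gets 40 if talks fail, so the candidate offers 40 and keeps 140.
Round 3 (the employer proposes): rejecting gives the candidate an expected 0.6 × 140 + 0.4 × 20 = 92, so the employer offers 92, keeping 88.
Round 2 (the candidate proposes): rejecting gives the employer an expected 0.6 × 88 + 0.4 × 40 = 68.8; the candidate offers that and keeps 111.2.
Round 1 (the employer proposes): rejecting gives the candidate an expected 0.6 × 111.2 + 0.4 × 20 = 74.72; the employer offers that and keeps 105.28.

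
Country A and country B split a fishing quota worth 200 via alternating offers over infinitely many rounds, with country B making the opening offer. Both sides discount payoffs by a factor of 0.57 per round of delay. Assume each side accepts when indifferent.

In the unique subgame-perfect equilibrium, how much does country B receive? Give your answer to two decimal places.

When country B proposes, country A accepts any offer worth at least 0.57 times what country A would get by proposing next round; and vice versa.
This gives x = 200 − 0.57y and y = 200 − 0.57x, where x and y are each side's share when it proposes.
Hence (1 − 0.57·0.57)x = 200(1 − 0.57), i.e. 0.6751·x = 86.
x ≈ 127.3885; country A's share is 200 − x ≈ 72.6115.

127.39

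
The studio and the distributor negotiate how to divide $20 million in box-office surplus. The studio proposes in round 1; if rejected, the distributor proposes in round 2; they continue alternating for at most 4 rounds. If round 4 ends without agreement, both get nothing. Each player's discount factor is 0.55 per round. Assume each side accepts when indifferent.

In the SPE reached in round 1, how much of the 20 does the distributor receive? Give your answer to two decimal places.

Round 4 (the distributor proposes): rejection yields 0 for the studio; the distributor offers 0 and keeps 20.
Round 3 (the studio proposes): the distributor can get 20 next round, worth 0.55 × 20 = 11 now, so the studio offers 11, keeping 9.
Round 2 (the distributor proposes): the studio can get 9 next round, worth 0.55 × 9 = 4.95 now. The distributor offers 4.95 and keeps 20 − 4.95 = 15.05.
Round 1 (the studio proposes): the distributor can get 15.05 next round, worth 0.55 × 15.05 = 8.2775 now. The studio offers 8.2775 and keeps 20 − 8.2775 = 11.7225.

8.28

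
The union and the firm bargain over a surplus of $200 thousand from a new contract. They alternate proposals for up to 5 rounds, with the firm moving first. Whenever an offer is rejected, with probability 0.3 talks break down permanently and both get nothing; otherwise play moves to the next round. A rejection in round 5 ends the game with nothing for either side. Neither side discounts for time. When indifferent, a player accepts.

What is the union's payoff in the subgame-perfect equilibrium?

62.58

By backward induction:
Round 5 (the firm proposes): the union will accept anything ≥ 0, so the firm offers 0 and keeps 200.
Round 4 (the union proposes): rejecting gives the firm an expected 0.7 × 200 = 140, so the union offers 140, keeping 60.
Round 3 (the firm proposes): rejecting gives the union an expected 0.7 × 60 = 42. The firm offers 42 and keeps 200 − 42 = 158.
Round 2 (the union proposes): rejecting gives the firm an expected 0.7 × 158 = 110.6. The union offers 110.6 and keeps 200 − 110.6 = 89.4.
Round 1 (the firm proposes): rejecting gives the union an expected 0.7 × 89.4 = 62.58; the firm offers that and keeps 137.42.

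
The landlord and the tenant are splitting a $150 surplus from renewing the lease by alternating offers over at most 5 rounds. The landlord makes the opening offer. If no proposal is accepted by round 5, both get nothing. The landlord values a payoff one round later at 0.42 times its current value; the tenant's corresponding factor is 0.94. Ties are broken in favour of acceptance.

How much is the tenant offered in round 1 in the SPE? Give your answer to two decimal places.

114.07

Round 5 (the landlord proposes): rejection yields 0 for the tenant; the landlord offers 0 and keeps 150.
Round 4 (the tenant proposes): the landlord can get 150 next round, worth 0.42 × 150 = 63 now, so the tenant offers 63, keeping 87.
Round 3 (the landlord proposes): the tenant can get 87 next round, worth 0.94 × 87 = 81.78 now, so the landlord offers 81.78, keeping 68.22.
Round 2 (the tenant proposes): the landlord can get 68.22 next round, worth 0.42 × 68.22 = 28.6524 now. The tenant offers 28.6524 and keeps 150 − 28.6524 = 121.3476.
Round 1 (the landlord proposes): the tenant can get 121.3476 next round, worth 0.94 × 121.3476 = 114.066744 now; the landlord offers that and keeps 35.933256.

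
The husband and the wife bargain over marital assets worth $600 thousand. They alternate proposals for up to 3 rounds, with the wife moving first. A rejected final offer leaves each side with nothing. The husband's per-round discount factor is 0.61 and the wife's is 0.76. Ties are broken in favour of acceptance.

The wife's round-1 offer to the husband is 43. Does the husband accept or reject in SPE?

Reject

Round 3 (the wife proposes): rejection yields 0 for the husband; the wife offers 0 and keeps 600.
Round 2 (the husband proposes): the wife can get 600 next round, worth 0.76 × 600 = 456 now. The husband offers 456 and keeps 600 − 456 = 144.
So by rejecting in round 1, the husband gets 144 next round, worth 0.61 × 144 = 87.84 now.
Offer 43 < 87.84, so the husband rejects.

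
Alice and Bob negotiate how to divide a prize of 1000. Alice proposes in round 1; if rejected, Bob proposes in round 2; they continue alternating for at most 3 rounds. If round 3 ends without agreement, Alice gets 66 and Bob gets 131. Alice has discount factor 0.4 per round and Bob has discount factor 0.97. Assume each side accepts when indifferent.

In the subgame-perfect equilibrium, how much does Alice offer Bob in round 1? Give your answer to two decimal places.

Solve by backward induction from round 3.
Round 3 (Alice proposes): Bob gets 131 if talks fail, so Alice offers 131 and keeps 869.
Round 2 (Bob proposes): Alice can get 869 next round, worth 0.4 × 869 = 347.6 now. Bob offers 347.6 and keeps 1000 − 347.6 = 652.4.
Round 1 (Alice proposes): Bob can get 652.4 next round, worth 0.97 × 652.4 = 632.828 now; Alice offers that and keeps 367.172.

632.83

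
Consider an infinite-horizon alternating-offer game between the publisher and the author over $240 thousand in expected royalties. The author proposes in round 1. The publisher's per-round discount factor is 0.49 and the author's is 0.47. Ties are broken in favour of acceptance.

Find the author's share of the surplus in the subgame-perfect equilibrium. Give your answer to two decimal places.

When the author proposes, the publisher accepts any offer worth at least 0.49 times what the publisher would get by proposing next round; and vice versa.
This gives x = 240 − 0.49y and y = 240 − 0.47x, where x and y are each side's share when it proposes.
Hence (1 − 0.49·0.47)x = 240(1 − 0.49), i.e. 0.7697·x = 122.4.
x ≈ 159.0230; the publisher's share is 240 − x ≈ 80.9770.

159.02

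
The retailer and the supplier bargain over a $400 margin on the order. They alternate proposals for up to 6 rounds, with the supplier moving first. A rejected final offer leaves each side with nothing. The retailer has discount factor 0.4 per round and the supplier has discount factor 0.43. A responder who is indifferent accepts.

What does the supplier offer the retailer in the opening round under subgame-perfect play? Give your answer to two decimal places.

111.62

Round 6 (the retailer proposes): rejection yields 0 for the supplier; the retailer offers 0 and keeps 400.
Round 5 (the supplier proposes): the retailer can get 400 next round, worth 0.4 × 400 = 160 now. The supplier offers 160 and keeps 400 − 160 = 240.
Round 4 (the retailer proposes): the supplier can get 240 next round, worth 0.43 × 240 = 103.2 now. The retailer offers 103.2 and keeps 400 − 103.2 = 296.8.
Round 3 (the supplier proposes): the retailer can get 296.8 next round, worth 0.4 × 296.8 = 118.72 now; the supplier offers that and keeps 281.28.
Round 2 (the retailer proposes): the supplier can get 281.28 next round, worth 0.43 × 281.28 = 120.9504 now. The retailer offers 120.9504 and keeps 400 − 120.9504 = 279.0496.
Round 1 (the supplier proposes): the retailer can get 279.0496 next round, worth 0.4 × 279.0496 = 111.61984 now. The supplier offers 111.61984 and keeps 400 − 111.61984 = 288.38016.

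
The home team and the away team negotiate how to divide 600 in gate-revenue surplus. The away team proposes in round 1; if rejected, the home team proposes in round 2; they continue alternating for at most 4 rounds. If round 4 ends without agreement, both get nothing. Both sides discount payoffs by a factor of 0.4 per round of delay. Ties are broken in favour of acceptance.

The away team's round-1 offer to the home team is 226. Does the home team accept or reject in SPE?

Work out the home team's continuation value if the offer is rejected.
Round 4 (the home team proposes): rejection yields 0 for the away team; the home team offers 0 and keeps 600.
Round 3 (the away team proposes): the home team can get 600 next round, worth 0.4 × 600 = 240 now; the away team offers that and keeps 360.
Round 2 (the home team proposes): the away team can get 360 next round, worth 0.4 × 360 = 144 now, so the home team offers 144, keeping 456.
So by rejecting in round 1, the home team gets 456 next round, worth 0.4 × 456 = 182.4 now.
Offer 226 ≥ 182.4, so the home team accepts.

Accept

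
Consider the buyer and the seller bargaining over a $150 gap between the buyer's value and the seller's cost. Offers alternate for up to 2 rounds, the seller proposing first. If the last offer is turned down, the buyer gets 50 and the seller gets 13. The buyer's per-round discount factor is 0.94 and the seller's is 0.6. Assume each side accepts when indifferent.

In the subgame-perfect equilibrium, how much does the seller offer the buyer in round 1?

Solve by backward induction from round 2.
Round 2 (the buyer proposes): the seller gets 13 if talks fail, so the buyer offers 13 and keeps 137.
Round 1 (the seller proposes): the buyer can get 137 next round, worth 0.94 × 137 = 128.78 now. The seller offers 128.78 and keeps 150 − 128.78 = 21.22.

128.78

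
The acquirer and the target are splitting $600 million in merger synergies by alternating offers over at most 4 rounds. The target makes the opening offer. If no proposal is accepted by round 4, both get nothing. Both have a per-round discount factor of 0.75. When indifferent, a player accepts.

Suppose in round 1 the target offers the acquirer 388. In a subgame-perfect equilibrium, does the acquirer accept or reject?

Accept

Round 4 (the acquirer proposes): rejection yields 0 for the target; the acquirer offers 0 and keeps 600.
Round 3 (the target proposes): the acquirer can get 600 next round, worth 0.75 × 600 = 450 now; the target offers that and keeps 150.
Round 2 (the acquirer proposes): the target can get 150 next round, worth 0.75 × 150 = 112.5 now. The acquirer offers 112.5 and keeps 600 − 112.5 = 487.5.
So by rejecting in round 1, the acquirer gets 487.5 next round, worth 0.75 × 487.5 = 365.625 now.
Offer 388 ≥ 365.625, so the acquirer accepts.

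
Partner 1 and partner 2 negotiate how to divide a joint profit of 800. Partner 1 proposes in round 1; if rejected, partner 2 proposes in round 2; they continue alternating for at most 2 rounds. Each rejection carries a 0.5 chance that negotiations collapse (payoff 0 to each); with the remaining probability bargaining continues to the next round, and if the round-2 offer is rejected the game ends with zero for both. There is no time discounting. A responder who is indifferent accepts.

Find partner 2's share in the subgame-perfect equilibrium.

400

Round 2 (partner 2 proposes): partner 1 will accept anything ≥ 0, so partner 2 offers 0 and keeps 800.
Round 1 (partner 1 proposes): rejecting gives partner 2 an expected 0.5 × 800 = 400. Partner 1 offers 400 and keeps 800 − 400 = 400.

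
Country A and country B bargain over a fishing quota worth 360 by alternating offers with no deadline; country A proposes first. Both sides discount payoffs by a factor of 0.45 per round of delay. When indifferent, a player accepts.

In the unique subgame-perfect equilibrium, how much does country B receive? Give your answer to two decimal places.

111.72

Let x be country A's share when country A proposes and y be country B's share when country B proposes.
Country B accepts iff offered ≥ 0.45·y, so x = 360 − 0.45y. Symmetrically y = 360 − 0.45x.
Substituting: x = 360 − 0.45(360 − 0.45x), giving x(1 − 0.45·0.45) = 360(1 − 0.45).
So x = 360 × 0.55 / 0.7975 ≈ 248.2759, and country B receives 360 − x ≈ 111.7241.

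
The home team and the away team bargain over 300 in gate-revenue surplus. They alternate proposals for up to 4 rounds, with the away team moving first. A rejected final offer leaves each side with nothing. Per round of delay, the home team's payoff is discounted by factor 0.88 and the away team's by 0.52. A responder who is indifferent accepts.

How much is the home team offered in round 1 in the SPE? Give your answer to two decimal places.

247.53

By backward induction:
Round 4 (the home team proposes): rejection yields 0 for the away team; the home team offers 0 and keeps 300.
Round 3 (the away team proposes): the home team can get 300 next round, worth 0.88 × 300 = 264 now; the away team offers that and keeps 36.
Round 2 (the home team proposes): the away team can get 36 next round, worth 0.52 × 36 = 18.72 now, so the home team offers 18.72, keeping 281.28.
Round 1 (the away team proposes): the home team can get 281.28 next round, worth 0.88 × 281.28 = 247.5264 now. The away team offers 247.5264 and keeps 300 − 247.5264 = 52.4736.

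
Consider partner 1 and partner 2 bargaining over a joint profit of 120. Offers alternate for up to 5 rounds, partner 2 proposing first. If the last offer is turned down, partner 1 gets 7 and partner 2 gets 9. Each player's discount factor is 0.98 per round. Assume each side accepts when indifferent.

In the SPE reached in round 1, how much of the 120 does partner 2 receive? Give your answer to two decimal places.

Solve by backward induction from round 5.
Round 5 (partner 2 proposes): partner 1 gets 7 if talks fail, so partner 2 offers 7 and keeps 113.
Round 4 (partner 1 proposes): partner 2 can get 113 next round, worth 0.98 × 113 = 110.74 now; partner 1 offers that and keeps 9.26.
Round 3 (partner 2 proposes): partner 1 can get 9.26 next round, worth 0.98 × 9.26 = 9.0748 now, so partner 2 offers 9.0748, keeping 110.9252.
Round 2 (partner 1 proposes): partner 2 can get 110.9252 next round, worth 0.98 × 110.9252 = 108.706696 now; partner 1 offers that and keeps 11.293304.
Round 1 (partner 2 proposes): partner 1 can get 11.293304 next round, worth 0.98 × 11.293304 = 11.06743792 now; partner 2 offers that and keeps 108.93256208.

108.93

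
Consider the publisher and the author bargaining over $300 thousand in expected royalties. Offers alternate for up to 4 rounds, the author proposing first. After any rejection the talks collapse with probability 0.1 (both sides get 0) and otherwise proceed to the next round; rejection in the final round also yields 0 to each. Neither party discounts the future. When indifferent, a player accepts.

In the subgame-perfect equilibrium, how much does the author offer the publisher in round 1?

245.7

Round 4 (the publisher proposes): the author will accept anything ≥ 0, so the publisher offers 0 and keeps 300.
Round 3 (the author proposes): rejecting gives the publisher an expected 0.9 × 300 = 270. The author offers 270 and keeps 300 − 270 = 30.
Round 2 (the publisher proposes): rejecting gives the author an expected 0.9 × 30 = 27. The publisher offers 27 and keeps 300 − 27 = 273.
Round 1 (the author proposes): rejecting gives the publisher an expected 0.9 × 273 = 245.7; the author offers that and keeps 54.3.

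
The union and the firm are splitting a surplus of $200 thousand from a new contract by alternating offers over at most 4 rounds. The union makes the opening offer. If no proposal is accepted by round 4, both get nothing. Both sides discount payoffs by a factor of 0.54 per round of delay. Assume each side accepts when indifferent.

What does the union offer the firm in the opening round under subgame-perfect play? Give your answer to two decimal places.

81.17

Round 4 (the firm proposes): rejection yields 0 for the union; the firm offers 0 and keeps 200.
Round 3 (the union proposes): the firm can get 200 next round, worth 0.54 × 200 = 108 now, so the union offers 108, keeping 92.
Round 2 (the firm proposes): the union can get 92 next round, worth 0.54 × 92 = 49.68 now, so the firm offers 49.68, keeping 150.32.
Round 1 (the union proposes): the firm can get 150.32 next round, worth 0.54 × 150.32 = 81.1728 now. The union offers 81.1728 and keeps 200 − 81.1728 = 118.8272.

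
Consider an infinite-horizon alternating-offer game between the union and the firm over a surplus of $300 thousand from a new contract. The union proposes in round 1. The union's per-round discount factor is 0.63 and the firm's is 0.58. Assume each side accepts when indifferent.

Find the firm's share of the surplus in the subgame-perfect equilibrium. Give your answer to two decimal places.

Let x be the union's share when the union proposes and y be the firm's share when the firm proposes.
The firm accepts iff offered ≥ 0.58·y, so x = 300 − 0.58y. Symmetrically y = 300 − 0.63x.
Substituting: x = 300 − 0.58(300 − 0.63x), giving x(1 − 0.63·0.58) = 300(1 − 0.58).
So x = 300 × 0.42 / 0.6346 ≈ 198.5503, and the firm receives 300 − x ≈ 101.4497.

101.45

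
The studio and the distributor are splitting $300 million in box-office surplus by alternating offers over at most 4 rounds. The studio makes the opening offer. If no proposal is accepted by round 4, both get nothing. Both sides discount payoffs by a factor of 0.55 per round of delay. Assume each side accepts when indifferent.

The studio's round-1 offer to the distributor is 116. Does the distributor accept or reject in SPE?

Reject

Round 4 (the distributor proposes): the studio will accept anything ≥ 0, so the distributor offers 0 and keeps 300.
Round 3 (the studio proposes): the distributor can get 300 next round, worth 0.55 × 300 = 165 now, so the studio offers 165, keeping 135.
Round 2 (the distributor proposes): the studio can get 135 next round, worth 0.55 × 135 = 74.25 now; the distributor offers that and keeps 225.75.
So by rejecting in round 1, the distributor gets 225.75 next round, worth 0.55 × 225.75 = 124.1625 now.
Offer 116 < 124.1625, so the distributor rejects.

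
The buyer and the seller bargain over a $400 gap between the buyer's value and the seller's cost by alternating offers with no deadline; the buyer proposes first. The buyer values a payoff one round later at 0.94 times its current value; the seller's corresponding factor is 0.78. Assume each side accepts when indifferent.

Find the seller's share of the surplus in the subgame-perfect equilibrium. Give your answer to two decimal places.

70.16

In a stationary SPE each proposer offers the other exactly their discounted continuation value.
If the buyer keeps x when proposing and the seller keeps y when proposing, then x = 400 − 0.78y and y = 400 − 0.94x.
Solving: x = 400(1 − 0.78) / (1 − 0.94·0.78) = 88 / 0.2668 ≈ 329.8351.
The seller gets 400 − 329.8351 ≈ 70.1649.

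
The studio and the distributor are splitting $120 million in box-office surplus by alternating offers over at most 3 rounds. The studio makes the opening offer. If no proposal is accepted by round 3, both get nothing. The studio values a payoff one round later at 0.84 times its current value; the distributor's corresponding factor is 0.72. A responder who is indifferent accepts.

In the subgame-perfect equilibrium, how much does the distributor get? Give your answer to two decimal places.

By backward induction:
Round 3 (the studio proposes): rejection yields 0 for the distributor; the studio offers 0 and keeps 120.
Round 2 (the distributor proposes): the studio can get 120 next round, worth 0.84 × 120 = 100.8 now, so the distributor offers 100.8, keeping 19.2.
Round 1 (the studio proposes): the distributor can get 19.2 next round, worth 0.72 × 19.2 = 13.824 now. The studio offers 13.824 and keeps 120 − 13.824 = 106.176.

13.82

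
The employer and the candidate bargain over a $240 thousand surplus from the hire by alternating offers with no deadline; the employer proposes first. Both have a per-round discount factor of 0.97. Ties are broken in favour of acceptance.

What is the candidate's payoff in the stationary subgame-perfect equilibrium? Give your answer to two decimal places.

118.17

When the employer proposes, the candidate accepts any offer worth at least 0.97 times what the candidate would get by proposing next round; and vice versa.
This gives x = 240 − 0.97y and y = 240 − 0.97x, where x and y are each side's share when it proposes.
Hence (1 − 0.97·0.97)x = 240(1 − 0.97), i.e. 0.0591·x = 7.2.
x ≈ 121.8274; the candidate's share is 240 − x ≈ 118.1726.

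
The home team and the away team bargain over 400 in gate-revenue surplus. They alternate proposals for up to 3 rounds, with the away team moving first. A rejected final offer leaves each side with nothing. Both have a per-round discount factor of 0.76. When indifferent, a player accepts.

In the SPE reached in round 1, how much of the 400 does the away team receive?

327.04

By backward induction:
Round 3 (the away team proposes): the home team will accept anything ≥ 0, so the away team offers 0 and keeps 400.
Round 2 (the home team proposes): the away team can get 400 next round, worth 0.76 × 400 = 304 now; the home team offers that and keeps 96.
Round 1 (the away team proposes): the home team can get 96 next round, worth 0.76 × 96 = 72.96 now, so the away team offers 72.96, keeping 327.04.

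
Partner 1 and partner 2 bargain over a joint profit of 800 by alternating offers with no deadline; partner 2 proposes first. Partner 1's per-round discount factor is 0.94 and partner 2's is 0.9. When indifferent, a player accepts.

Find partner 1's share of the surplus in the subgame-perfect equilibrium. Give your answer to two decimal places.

488.31

When partner 2 proposes, partner 1 accepts any offer worth at least 0.94 times what partner 1 would get by proposing next round; and vice versa.
This gives x = 800 − 0.94y and y = 800 − 0.9x, where x and y are each side's share when it proposes.
Hence (1 − 0.94·0.9)x = 800(1 − 0.94), i.e. 0.154·x = 48.
x ≈ 311.6883; partner 1's share is 800 − x ≈ 488.3117.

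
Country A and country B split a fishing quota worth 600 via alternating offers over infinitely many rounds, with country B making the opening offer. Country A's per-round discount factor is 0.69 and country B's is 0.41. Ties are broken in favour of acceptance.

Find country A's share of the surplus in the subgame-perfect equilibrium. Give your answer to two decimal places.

In a stationary SPE each proposer offers the other exactly their discounted continuation value.
If country B keeps x when proposing and country A keeps y when proposing, then x = 600 − 0.69y and y = 600 − 0.41x.
Solving: x = 600(1 − 0.69) / (1 − 0.41·0.69) = 186 / 0.7171 ≈ 259.3781.
Country A gets 600 − 259.3781 ≈ 340.6219.

340.62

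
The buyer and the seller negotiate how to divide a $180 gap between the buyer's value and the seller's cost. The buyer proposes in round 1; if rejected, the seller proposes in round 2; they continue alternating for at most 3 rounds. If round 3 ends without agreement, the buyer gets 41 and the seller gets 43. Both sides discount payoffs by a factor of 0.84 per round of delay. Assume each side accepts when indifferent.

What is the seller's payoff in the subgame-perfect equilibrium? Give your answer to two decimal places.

54.53

Round 3 (the buyer proposes): the seller gets 43 if talks fail, so the buyer offers 43 and keeps 137.
Round 2 (the seller proposes): the buyer can get 137 next round, worth 0.84 × 137 = 115.08 now. The seller offers 115.08 and keeps 180 − 115.08 = 64.92.
Round 1 (the buyer proposes): the seller can get 64.92 next round, worth 0.84 × 64.92 = 54.5328 now, so the buyer offers 54.5328, keeping 125.4672.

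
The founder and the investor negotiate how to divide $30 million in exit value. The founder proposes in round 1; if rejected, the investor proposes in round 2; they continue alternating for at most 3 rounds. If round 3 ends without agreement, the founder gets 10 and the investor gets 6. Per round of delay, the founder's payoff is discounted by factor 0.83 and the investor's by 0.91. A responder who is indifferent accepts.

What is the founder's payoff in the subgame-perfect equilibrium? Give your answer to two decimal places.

Work backward from the last round.
Round 3 (the founder proposes): the investor gets 6 if talks fail, so the founder offers 6 and keeps 24.
Round 2 (the investor proposes): the founder can get 24 next round, worth 0.83 × 24 = 19.92 now; the investor offers that and keeps 10.08.
Round 1 (the founder proposes): the investor can get 10.08 next round, worth 0.91 × 10.08 = 9.1728 now, so the founder offers 9.1728, keeping 20.8272.

20.83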